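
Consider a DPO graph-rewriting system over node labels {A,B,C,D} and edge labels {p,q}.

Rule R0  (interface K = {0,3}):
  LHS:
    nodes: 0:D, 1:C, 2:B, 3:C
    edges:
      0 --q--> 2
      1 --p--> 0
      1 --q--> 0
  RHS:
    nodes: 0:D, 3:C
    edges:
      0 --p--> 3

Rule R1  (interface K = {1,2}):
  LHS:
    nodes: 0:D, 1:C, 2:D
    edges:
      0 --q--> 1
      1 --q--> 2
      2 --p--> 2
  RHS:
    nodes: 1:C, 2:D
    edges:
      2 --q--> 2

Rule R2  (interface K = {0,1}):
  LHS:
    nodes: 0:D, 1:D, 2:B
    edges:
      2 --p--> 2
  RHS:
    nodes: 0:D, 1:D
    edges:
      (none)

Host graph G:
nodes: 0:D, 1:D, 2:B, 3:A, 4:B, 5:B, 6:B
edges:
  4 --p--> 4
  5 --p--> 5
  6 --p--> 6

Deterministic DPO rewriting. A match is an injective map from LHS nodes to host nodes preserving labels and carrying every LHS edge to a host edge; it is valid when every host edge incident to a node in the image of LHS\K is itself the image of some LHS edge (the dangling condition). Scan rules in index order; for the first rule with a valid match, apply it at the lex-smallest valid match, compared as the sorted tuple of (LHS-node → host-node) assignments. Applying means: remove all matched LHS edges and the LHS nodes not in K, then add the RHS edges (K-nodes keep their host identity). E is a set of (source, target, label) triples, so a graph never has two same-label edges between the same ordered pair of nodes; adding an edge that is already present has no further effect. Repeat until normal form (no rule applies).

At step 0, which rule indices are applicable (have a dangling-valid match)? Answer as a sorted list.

Answer: [R2]

Steps:
R0: no valid match — LHS pattern not found
R1: no valid match — LHS pattern not found
R2: 6 valid matches — {0↦0, 1↦1, 2↦4}, {0↦0, 1↦1, 2↦5}, {0↦0, 1↦1, 2↦6} (+3 more)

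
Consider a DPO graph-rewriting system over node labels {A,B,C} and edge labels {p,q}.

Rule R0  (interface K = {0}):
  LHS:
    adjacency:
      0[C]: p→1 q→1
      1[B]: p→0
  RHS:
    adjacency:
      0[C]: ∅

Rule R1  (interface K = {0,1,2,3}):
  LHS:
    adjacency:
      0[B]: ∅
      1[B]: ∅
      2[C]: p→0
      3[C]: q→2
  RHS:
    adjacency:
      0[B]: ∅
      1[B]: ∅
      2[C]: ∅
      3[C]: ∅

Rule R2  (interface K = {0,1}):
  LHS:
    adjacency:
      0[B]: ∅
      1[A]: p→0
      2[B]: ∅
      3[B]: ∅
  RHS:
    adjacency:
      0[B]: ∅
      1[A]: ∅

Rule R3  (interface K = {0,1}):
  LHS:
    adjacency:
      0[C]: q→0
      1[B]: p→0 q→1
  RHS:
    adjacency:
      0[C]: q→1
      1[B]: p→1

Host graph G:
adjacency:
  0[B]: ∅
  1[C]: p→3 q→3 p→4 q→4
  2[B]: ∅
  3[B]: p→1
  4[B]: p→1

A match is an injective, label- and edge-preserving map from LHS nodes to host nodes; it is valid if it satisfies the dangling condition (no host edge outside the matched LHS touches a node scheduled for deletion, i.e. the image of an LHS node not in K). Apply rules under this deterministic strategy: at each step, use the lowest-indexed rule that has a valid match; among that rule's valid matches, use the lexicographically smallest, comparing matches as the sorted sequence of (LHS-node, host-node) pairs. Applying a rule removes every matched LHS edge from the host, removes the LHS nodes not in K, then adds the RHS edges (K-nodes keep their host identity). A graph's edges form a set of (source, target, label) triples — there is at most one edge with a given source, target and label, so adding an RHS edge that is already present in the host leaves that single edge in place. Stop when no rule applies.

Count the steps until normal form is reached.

Answer: 2

Rewrite trace:
[0] host  ⇒  5 nodes, 6 edges  {1-p->3 1-q->3 1-p->4 1-q->4 3-p->1 4-p->1}
[1] R0 @ {0↦1, 1↦3}  ⇒  4 nodes, 3 edges  {1-p->4 1-q->4 4-p->1}
[2] R0 @ {0↦1, 1↦4}  ⇒  3 nodes, 0 edges  {∅}
normal form: no rule applies after step 2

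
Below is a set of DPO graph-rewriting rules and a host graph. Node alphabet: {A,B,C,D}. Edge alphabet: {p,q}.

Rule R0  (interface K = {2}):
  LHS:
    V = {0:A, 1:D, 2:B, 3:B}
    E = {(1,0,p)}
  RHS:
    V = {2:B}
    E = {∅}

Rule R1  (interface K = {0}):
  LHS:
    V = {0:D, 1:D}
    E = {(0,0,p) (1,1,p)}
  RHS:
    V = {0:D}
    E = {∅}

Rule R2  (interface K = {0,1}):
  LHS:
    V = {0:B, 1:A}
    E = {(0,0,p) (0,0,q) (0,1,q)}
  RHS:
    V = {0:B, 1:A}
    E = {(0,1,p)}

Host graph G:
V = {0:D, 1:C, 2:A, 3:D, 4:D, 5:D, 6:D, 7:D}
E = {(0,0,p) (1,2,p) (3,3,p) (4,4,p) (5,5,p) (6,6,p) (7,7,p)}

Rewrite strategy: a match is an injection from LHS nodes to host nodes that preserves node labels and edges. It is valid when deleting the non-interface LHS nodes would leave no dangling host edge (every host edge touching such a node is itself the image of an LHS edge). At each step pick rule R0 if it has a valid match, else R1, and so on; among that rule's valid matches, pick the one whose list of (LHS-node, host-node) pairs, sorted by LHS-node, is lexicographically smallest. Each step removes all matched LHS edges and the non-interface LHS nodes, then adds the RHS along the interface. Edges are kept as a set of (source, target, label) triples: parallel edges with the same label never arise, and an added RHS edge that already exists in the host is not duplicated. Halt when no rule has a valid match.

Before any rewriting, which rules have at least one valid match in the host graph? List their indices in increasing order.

R0: no valid match — LHS pattern not found
R1: 30 valid matches — {0↦0, 1↦3}, {0↦0, 1↦4}, {0↦0, 1↦5} (+27 more)
R2: no valid match — LHS pattern not found

Answer: [R1]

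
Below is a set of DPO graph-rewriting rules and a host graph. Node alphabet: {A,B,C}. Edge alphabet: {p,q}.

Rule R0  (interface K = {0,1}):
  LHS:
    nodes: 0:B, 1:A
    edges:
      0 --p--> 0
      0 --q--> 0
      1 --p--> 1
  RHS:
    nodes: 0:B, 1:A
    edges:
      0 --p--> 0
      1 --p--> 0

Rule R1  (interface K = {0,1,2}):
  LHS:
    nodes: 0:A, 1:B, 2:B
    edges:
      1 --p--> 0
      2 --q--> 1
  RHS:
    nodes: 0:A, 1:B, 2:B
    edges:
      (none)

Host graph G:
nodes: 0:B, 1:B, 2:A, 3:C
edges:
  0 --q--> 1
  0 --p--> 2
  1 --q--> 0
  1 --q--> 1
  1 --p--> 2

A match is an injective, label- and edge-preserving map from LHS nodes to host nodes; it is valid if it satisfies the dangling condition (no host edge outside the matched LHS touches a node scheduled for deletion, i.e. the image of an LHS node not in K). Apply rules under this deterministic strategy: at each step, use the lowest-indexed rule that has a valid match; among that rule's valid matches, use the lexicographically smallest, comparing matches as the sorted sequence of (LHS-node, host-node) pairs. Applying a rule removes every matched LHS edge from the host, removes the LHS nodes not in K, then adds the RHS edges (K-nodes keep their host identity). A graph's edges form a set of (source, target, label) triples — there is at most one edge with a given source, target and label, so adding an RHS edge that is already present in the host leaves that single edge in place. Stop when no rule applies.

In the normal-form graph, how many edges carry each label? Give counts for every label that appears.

Answer: q:1

Rewrite trace:
[0] host  ⇒  4 nodes, 5 edges  {0-q->1 0-p->2 1-q->0 1-q->1 1-p->2}
[1] R1 @ {0↦2, 1↦0, 2↦1}  ⇒  4 nodes, 3 edges  {0-q->1 1-q->1 1-p->2}
[2] R1 @ {0↦2, 1↦1, 2↦0}  ⇒  4 nodes, 1 edges  {1-q->1}
normal form: no rule applies after step 2
NF edges: [(1, 1, 'q')]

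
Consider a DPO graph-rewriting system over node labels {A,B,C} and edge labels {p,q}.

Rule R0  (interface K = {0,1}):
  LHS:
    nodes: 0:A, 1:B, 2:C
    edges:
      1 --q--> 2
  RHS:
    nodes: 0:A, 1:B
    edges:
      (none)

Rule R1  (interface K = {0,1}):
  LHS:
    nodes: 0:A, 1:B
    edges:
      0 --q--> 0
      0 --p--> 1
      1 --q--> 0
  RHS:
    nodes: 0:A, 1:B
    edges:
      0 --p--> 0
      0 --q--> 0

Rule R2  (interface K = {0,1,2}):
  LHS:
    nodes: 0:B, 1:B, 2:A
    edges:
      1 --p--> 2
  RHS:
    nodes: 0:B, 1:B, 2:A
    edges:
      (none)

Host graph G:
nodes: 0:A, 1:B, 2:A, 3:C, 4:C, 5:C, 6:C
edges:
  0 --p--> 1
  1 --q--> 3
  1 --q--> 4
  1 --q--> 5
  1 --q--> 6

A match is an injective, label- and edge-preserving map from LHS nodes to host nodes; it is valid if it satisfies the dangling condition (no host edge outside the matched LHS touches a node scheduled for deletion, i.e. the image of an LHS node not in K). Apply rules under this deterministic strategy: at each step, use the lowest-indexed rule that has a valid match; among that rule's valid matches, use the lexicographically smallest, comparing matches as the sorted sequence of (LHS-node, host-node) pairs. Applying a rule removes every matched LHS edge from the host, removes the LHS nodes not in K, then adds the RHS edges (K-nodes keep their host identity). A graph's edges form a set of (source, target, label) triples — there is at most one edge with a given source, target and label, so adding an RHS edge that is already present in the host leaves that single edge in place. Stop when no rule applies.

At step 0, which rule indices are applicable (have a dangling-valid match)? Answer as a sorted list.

Answer: [R0]

Steps:
R0: 8 valid matches — {0↦0, 1↦1, 2↦3}, {0↦0, 1↦1, 2↦4}, {0↦0, 1↦1, 2↦5} (+5 more)
R1: no valid match — LHS pattern not found
R2: no valid match — LHS pattern not found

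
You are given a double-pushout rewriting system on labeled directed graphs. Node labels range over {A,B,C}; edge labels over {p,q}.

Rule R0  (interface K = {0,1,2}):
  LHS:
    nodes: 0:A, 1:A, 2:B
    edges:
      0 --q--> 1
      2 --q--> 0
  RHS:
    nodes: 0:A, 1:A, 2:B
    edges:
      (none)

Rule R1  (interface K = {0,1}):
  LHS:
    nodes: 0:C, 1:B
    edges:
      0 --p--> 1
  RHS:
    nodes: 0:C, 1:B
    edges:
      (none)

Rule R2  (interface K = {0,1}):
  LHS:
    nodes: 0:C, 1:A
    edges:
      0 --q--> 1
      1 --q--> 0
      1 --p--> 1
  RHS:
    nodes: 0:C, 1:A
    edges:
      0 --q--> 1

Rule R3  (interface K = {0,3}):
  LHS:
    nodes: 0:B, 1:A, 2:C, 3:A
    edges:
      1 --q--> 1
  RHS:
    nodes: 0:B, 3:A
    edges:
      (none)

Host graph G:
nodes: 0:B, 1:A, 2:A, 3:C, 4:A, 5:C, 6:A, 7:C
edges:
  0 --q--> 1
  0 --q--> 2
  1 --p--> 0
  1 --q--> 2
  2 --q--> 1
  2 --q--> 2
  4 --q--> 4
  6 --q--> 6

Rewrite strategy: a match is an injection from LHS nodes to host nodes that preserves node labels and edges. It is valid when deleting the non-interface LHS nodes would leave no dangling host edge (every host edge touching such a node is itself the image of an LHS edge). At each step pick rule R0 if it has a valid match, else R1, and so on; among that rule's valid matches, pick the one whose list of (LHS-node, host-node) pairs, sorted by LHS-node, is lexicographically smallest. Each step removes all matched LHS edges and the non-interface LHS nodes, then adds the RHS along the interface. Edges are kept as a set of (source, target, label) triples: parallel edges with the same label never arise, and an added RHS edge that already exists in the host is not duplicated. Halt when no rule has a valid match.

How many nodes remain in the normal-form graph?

[0] host  ⇒  8 nodes, 8 edges  {0-q->1 0-q->2 1-p->0 1-q->2 2-q->1 2-q->2 4-q->4 6-q->6}
[1] R0 @ {0↦1, 1↦2, 2↦0}  ⇒  8 nodes, 6 edges  {0-q->2 1-p->0 2-q->1 2-q->2 4-q->4 6-q->6}
[2] R0 @ {0↦2, 1↦1, 2↦0}  ⇒  8 nodes, 4 edges  {1-p->0 2-q->2 4-q->4 6-q->6}
[3] R3 @ {0↦0, 1↦2, 2↦3, 3↦1}  ⇒  6 nodes, 3 edges  {1-p->0 4-q->4 6-q->6}
[4] R3 @ {0↦0, 1↦4, 2↦5, 3↦1}  ⇒  4 nodes, 2 edges  {1-p->0 6-q->6}
[5] R3 @ {0↦0, 1↦6, 2↦7, 3↦1}  ⇒  2 nodes, 1 edges  {1-p->0}
normal form: no rule applies after step 5
NF nodes: {0:B, 1:A}

Answer: 2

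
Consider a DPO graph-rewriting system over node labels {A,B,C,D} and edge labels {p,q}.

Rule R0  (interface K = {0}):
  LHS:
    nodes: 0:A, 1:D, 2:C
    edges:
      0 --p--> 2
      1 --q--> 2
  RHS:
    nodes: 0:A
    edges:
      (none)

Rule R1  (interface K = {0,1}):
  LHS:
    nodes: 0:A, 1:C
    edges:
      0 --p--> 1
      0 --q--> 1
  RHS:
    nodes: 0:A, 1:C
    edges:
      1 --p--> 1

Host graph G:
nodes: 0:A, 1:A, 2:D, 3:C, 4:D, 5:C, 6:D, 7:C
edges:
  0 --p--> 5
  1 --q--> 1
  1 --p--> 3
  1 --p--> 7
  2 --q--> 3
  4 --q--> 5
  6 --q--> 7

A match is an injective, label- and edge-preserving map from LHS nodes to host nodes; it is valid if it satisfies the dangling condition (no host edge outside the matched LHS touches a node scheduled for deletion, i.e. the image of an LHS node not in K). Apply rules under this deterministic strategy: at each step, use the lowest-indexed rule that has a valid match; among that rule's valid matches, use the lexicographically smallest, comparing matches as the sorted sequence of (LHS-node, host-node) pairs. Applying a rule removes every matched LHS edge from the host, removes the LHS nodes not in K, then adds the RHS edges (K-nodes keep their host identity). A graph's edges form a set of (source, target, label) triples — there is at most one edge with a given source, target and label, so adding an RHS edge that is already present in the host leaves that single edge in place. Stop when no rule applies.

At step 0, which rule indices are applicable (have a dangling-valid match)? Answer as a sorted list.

R0: 3 valid matches — {0↦0, 1↦4, 2↦5}, {0↦1, 1↦2, 2↦3}, {0↦1, 1↦6, 2↦7}
R1: no valid match — LHS pattern not found

Answer: [R0]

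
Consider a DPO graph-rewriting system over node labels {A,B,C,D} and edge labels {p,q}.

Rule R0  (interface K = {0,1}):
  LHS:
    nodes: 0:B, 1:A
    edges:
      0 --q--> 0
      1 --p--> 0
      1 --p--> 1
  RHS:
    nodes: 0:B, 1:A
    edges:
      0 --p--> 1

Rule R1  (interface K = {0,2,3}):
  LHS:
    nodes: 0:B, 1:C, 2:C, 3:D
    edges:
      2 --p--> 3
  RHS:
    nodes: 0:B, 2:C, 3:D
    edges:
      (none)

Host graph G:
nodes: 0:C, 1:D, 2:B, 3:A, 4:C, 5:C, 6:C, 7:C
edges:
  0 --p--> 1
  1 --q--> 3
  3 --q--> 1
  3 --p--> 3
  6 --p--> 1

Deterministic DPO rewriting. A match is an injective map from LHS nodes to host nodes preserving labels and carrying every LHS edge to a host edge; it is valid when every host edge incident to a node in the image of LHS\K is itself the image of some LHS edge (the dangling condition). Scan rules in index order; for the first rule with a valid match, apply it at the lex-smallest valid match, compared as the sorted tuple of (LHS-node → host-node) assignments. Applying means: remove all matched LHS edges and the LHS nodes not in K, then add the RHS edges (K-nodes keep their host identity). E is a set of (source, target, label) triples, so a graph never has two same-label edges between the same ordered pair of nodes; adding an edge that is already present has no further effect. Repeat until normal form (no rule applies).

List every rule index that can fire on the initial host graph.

R0: no valid match — LHS pattern not found
R1: 6 valid matches — {0↦2, 1↦4, 2↦0, 3↦1}, {0↦2, 1↦4, 2↦6, 3↦1}, {0↦2, 1↦5, 2↦0, 3↦1} (+3 more)

Answer: [R1]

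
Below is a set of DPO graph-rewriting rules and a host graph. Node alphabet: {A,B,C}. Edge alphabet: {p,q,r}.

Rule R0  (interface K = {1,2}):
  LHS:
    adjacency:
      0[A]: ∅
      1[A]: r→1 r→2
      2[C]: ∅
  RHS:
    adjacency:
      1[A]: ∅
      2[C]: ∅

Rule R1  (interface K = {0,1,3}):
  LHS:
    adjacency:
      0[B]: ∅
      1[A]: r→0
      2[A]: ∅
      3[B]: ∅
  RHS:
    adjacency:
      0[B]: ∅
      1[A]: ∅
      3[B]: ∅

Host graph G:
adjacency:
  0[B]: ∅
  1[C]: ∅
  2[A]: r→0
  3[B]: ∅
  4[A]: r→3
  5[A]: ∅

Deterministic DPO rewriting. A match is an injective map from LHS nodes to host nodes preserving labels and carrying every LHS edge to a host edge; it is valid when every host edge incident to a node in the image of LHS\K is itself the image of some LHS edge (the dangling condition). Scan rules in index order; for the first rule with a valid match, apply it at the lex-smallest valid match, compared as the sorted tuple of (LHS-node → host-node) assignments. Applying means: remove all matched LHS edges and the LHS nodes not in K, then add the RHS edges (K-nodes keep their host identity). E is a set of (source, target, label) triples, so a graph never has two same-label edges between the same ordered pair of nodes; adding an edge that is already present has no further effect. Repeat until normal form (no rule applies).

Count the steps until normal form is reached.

start.  V:6 E:2  edges: 2-r->0 4-r->3
1. fire R1 via {0↦0, 1↦2, 2↦5, 3↦3}  →  V:5 E:1  edges: 4-r->3
2. fire R1 via {0↦3, 1↦4, 2↦2, 3↦0}  →  V:4 E:0  edges: ∅
halt: no rule applies after step 2

Answer: 2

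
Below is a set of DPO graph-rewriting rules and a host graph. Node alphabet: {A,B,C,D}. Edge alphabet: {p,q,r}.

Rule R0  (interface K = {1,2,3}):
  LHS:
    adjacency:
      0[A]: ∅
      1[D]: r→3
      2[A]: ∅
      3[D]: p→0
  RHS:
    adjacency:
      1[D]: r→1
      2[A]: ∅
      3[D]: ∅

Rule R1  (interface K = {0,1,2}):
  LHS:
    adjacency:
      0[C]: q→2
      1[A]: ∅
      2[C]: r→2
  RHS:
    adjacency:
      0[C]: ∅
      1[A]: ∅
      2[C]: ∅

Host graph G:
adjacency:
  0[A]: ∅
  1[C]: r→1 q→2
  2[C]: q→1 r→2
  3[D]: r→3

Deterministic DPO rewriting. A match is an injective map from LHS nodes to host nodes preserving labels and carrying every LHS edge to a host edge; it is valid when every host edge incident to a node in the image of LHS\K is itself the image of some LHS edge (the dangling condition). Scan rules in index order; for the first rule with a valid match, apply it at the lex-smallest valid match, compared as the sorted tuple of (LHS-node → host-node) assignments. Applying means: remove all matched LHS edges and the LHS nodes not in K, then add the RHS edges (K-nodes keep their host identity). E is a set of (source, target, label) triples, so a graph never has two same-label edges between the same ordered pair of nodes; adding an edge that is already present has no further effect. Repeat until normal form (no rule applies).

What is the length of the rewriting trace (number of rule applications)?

start.  V:4 E:5  edges: 1-r->1 1-q->2 2-q->1 2-r->2 3-r->3
1. fire R1 via {0↦1, 1↦0, 2↦2}  →  V:4 E:3  edges: 1-r->1 2-q->1 3-r->3
2. fire R1 via {0↦2, 1↦0, 2↦1}  →  V:4 E:1  edges: 3-r->3
halt: no rule applies after step 2

Answer: 2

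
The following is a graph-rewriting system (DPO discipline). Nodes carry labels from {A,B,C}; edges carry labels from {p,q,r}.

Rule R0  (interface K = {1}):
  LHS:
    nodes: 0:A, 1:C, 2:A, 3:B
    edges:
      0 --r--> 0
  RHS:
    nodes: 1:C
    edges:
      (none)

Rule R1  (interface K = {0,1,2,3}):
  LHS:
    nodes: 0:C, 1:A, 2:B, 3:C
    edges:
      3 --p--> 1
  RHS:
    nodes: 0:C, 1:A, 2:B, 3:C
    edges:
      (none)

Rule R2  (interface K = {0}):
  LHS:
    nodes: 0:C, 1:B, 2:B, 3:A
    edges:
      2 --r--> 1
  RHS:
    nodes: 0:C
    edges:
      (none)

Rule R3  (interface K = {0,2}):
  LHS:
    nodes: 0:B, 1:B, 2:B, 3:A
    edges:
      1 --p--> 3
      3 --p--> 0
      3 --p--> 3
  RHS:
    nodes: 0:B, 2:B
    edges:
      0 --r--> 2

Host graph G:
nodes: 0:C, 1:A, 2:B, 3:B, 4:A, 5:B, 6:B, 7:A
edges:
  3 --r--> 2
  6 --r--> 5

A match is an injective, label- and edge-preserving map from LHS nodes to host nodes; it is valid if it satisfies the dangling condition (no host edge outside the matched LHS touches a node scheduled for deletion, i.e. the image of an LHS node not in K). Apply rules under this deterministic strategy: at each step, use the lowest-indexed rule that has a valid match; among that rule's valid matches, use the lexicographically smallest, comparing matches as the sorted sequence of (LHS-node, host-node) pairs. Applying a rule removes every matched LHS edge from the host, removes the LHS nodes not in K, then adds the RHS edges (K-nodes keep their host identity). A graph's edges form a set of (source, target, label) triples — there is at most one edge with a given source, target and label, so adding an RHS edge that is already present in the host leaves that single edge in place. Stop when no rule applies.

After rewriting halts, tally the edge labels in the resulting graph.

initial: |V|=8 |E|=2  E = 3-r->2 6-r->5
step 1: apply R2 at {0↦0, 1↦2, 2↦3, 3↦1}  → |V|=5 |E|=1  E = 6-r->5
step 2: apply R2 at {0↦0, 1↦5, 2↦6, 3↦4}  → |V|=2 |E|=0  E = ∅
halt: no rule applies after step 2
NF edges: []

Answer: (no edges)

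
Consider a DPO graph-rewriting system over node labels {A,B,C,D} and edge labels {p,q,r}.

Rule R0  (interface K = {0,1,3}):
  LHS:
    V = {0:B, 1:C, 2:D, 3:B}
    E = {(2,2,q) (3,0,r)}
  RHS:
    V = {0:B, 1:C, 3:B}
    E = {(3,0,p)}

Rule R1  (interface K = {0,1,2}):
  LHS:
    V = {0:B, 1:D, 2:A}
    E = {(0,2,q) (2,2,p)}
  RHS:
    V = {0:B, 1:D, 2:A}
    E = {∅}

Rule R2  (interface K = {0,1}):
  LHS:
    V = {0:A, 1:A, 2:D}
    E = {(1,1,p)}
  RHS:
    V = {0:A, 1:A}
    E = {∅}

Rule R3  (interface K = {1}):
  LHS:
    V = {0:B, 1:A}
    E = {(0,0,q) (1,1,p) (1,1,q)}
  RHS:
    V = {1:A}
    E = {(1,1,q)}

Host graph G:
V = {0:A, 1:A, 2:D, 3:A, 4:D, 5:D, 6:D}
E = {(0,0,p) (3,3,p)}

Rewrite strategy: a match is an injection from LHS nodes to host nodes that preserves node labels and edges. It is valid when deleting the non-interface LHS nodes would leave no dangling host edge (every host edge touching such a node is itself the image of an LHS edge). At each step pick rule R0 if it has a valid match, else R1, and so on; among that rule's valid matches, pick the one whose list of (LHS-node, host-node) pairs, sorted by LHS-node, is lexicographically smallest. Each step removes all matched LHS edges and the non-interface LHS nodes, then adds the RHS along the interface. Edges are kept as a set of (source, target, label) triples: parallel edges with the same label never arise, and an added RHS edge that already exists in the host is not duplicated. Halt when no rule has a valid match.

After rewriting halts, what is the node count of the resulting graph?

Answer: 5

Steps:
initial: |V|=7 |E|=2  E = 0-p->0 3-p->3
step 1: apply R2 at {0↦0, 1↦3, 2↦2}  → |V|=6 |E|=1  E = 0-p->0
step 2: apply R2 at {0↦1, 1↦0, 2↦4}  → |V|=5 |E|=0  E = ∅
normal form: no rule applies after step 2
NF nodes: {0:A, 1:A, 3:A, 5:D, 6:D}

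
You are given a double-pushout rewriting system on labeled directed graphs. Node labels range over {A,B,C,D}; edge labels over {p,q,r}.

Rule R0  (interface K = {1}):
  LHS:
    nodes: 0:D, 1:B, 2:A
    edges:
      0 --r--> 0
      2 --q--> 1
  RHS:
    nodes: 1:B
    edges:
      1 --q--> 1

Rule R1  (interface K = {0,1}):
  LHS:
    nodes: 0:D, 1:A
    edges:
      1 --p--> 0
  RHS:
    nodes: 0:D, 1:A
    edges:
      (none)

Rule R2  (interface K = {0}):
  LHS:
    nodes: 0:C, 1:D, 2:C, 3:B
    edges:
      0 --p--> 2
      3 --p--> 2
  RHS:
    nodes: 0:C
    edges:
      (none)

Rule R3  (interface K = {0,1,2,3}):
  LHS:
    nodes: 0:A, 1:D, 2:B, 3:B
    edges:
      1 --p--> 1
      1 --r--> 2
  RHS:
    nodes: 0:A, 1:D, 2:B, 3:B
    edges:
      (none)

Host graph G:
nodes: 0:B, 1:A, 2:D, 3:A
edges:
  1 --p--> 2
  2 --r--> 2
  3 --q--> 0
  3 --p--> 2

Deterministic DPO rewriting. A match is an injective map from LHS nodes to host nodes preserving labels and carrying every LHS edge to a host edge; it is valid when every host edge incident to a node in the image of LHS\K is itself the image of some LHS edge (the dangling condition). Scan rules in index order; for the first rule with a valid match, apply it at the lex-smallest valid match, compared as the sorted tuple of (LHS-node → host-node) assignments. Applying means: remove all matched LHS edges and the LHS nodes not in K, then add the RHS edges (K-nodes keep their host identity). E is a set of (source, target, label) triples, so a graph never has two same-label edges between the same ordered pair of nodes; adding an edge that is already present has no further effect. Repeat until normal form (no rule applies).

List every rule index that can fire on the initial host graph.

Answer: [R1]

Rewrite trace:
R0: no valid match — 1 raw match, all fail dangling condition
R1: 2 valid matches — {0↦2, 1↦1}, {0↦2, 1↦3}
R2: no valid match — LHS pattern not found
R3: no valid match — LHS pattern not found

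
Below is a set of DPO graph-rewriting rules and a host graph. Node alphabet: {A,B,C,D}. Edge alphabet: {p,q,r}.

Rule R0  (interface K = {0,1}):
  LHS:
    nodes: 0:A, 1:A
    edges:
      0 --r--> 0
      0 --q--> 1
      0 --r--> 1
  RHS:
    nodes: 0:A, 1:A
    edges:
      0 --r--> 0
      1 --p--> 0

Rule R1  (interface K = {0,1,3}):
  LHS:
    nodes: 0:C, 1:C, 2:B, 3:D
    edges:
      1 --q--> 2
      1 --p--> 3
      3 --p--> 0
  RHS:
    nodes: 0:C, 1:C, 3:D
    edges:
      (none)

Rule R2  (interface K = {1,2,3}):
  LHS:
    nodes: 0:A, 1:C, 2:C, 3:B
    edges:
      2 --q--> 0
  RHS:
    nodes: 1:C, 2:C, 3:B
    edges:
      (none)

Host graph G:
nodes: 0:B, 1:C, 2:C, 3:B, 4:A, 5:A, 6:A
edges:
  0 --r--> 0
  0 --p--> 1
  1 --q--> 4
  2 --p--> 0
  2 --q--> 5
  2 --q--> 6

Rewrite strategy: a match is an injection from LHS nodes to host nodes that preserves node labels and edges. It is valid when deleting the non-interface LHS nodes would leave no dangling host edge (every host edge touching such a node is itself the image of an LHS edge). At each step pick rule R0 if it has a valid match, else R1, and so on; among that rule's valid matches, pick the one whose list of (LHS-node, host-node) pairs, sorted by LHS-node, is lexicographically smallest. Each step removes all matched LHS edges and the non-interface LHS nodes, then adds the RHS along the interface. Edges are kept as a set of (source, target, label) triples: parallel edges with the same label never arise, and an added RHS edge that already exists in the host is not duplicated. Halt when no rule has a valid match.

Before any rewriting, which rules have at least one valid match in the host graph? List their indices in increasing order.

R0: no valid match — LHS pattern not found
R1: no valid match — LHS pattern not found
R2: 6 valid matches — {0↦4, 1↦2, 2↦1, 3↦0}, {0↦4, 1↦2, 2↦1, 3↦3}, {0↦5, 1↦1, 2↦2, 3↦0} (+3 more)

Answer: [R2]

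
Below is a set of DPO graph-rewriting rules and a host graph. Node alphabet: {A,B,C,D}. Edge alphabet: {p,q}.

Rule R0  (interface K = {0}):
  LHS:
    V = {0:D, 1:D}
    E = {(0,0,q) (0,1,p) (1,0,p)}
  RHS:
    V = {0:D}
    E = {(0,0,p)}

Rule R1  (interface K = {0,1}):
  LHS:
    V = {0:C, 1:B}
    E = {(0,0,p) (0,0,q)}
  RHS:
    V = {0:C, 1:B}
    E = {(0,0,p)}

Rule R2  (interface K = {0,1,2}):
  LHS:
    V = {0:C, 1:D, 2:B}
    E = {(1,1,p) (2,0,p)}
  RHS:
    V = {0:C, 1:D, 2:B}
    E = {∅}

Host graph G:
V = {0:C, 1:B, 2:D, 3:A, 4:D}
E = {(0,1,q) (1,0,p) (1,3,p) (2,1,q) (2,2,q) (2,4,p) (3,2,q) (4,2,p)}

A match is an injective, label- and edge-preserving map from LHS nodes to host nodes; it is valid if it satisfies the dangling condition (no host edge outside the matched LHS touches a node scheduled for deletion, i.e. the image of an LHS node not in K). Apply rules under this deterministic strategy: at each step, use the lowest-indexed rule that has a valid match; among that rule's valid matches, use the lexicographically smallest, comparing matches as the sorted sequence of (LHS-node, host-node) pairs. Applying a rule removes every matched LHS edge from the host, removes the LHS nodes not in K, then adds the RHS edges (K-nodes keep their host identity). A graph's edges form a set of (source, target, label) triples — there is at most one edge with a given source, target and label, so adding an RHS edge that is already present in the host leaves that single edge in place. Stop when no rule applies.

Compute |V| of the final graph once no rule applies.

Answer: 4

Rewrite trace:
initial: |V|=5 |E|=8  E = 0-q->1 1-p->0 1-p->3 2-q->1 2-q->2 2-p->4 3-q->2 4-p->2
step 1: apply R0 at {0↦2, 1↦4}  → |V|=4 |E|=6  E = 0-q->1 1-p->0 1-p->3 2-q->1 2-p->2 3-q->2
step 2: apply R2 at {0↦0, 1↦2, 2↦1}  → |V|=4 |E|=4  E = 0-q->1 1-p->3 2-q->1 3-q->2
final graph: no rule applies after step 2
NF nodes: {0:C, 1:B, 2:D, 3:A}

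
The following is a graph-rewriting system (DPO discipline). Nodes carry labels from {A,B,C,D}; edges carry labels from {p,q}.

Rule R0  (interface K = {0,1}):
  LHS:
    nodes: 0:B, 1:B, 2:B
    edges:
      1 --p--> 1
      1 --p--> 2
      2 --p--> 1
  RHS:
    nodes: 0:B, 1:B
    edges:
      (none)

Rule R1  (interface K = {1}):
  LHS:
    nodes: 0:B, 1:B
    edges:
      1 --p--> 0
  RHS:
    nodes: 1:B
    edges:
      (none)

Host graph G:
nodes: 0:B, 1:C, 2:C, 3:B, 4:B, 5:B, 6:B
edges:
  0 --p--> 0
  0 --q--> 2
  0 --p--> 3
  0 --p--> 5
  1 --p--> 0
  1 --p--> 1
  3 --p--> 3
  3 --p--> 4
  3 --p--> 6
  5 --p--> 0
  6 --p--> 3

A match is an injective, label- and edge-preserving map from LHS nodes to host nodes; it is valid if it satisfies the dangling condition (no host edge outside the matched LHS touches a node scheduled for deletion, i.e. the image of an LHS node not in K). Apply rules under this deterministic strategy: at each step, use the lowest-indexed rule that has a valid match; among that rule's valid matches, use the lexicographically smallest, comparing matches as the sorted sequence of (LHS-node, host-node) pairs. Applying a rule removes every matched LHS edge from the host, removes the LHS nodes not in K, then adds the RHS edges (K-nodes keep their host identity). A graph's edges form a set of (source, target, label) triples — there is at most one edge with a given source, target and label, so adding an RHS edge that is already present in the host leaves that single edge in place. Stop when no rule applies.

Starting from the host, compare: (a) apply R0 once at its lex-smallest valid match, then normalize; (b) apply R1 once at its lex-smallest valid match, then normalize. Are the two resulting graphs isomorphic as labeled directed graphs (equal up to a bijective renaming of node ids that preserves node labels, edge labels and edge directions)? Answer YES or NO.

Answer: YES

Derivation:
branch R0-first: apply at {0↦0, 1↦3, 2↦6} → |E|=8, then 3 more step(s) → NF |V|=3 |E|=3 V={0:B, 1:C, 2:C} E=0-q->2 1-p->0 1-p->1
branch R1-first: apply at {0↦4, 1↦3} → |E|=10, then 3 more step(s) → NF |V|=3 |E|=3 V={0:B, 1:C, 2:C} E=0-q->2 1-p->0 1-p->1
graphs isomorphic (equal up to label-preserving node renaming)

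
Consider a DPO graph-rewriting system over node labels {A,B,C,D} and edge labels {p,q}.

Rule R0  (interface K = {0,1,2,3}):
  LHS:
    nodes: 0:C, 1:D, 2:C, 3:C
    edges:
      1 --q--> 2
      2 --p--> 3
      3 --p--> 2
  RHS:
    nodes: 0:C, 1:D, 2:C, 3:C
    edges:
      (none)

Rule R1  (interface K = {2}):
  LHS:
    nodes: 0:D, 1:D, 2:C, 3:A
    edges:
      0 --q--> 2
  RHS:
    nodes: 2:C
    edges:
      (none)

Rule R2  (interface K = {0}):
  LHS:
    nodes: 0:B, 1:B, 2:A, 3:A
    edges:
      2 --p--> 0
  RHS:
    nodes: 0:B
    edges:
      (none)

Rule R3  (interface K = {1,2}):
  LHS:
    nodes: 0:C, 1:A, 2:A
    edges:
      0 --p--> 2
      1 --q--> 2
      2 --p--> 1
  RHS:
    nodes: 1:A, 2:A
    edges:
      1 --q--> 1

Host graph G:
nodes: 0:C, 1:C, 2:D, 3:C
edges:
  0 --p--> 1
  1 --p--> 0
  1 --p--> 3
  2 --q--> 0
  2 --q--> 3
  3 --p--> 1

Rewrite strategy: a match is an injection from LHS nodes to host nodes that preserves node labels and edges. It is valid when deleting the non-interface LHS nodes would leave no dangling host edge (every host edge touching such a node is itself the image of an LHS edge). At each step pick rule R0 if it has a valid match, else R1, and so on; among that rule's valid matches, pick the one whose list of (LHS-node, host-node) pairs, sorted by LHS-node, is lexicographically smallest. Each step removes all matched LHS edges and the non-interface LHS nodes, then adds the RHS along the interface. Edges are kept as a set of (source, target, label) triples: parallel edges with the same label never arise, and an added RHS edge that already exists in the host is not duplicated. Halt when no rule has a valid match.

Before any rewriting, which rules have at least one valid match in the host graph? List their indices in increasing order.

Answer: [R0]

Rewrite trace:
R0: 2 valid matches — {0↦0, 1↦2, 2↦3, 3↦1}, {0↦3, 1↦2, 2↦0, 3↦1}
R1: no valid match — LHS pattern not found
R2: no valid match — LHS pattern not found
R3: no valid match — LHS pattern not found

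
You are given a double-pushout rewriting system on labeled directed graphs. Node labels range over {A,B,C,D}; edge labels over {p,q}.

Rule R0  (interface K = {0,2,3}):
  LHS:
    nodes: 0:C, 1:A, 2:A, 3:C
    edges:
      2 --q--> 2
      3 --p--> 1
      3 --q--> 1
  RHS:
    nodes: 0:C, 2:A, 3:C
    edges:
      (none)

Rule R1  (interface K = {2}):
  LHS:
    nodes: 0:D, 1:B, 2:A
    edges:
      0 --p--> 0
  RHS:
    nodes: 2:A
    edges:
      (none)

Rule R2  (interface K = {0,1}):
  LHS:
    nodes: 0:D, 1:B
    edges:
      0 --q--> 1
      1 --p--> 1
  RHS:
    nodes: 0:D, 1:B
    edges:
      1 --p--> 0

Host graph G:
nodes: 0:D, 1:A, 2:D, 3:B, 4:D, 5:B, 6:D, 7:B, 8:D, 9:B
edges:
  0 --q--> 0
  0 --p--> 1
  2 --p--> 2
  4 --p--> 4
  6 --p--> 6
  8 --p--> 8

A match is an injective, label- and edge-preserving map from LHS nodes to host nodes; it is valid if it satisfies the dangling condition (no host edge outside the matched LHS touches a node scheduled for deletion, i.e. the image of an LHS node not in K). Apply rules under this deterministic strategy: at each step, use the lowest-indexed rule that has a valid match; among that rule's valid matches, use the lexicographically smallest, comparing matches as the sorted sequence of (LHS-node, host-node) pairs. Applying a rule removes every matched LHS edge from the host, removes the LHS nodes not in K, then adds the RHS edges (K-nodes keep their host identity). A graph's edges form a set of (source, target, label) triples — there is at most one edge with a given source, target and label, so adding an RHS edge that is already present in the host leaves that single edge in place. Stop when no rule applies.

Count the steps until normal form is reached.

Answer: 4

Derivation:
[0] host  ⇒  10 nodes, 6 edges  {0-q->0 0-p->1 2-p->2 4-p->4 6-p->6 8-p->8}
[1] R1 @ {0↦2, 1↦3, 2↦1}  ⇒  8 nodes, 5 edges  {0-q->0 0-p->1 4-p->4 6-p->6 8-p->8}
[2] R1 @ {0↦4, 1↦5, 2↦1}  ⇒  6 nodes, 4 edges  {0-q->0 0-p->1 6-p->6 8-p->8}
[3] R1 @ {0↦6, 1↦7, 2↦1}  ⇒  4 nodes, 3 edges  {0-q->0 0-p->1 8-p->8}
[4] R1 @ {0↦8, 1↦9, 2↦1}  ⇒  2 nodes, 2 edges  {0-q->0 0-p->1}
normal form: no rule applies after step 4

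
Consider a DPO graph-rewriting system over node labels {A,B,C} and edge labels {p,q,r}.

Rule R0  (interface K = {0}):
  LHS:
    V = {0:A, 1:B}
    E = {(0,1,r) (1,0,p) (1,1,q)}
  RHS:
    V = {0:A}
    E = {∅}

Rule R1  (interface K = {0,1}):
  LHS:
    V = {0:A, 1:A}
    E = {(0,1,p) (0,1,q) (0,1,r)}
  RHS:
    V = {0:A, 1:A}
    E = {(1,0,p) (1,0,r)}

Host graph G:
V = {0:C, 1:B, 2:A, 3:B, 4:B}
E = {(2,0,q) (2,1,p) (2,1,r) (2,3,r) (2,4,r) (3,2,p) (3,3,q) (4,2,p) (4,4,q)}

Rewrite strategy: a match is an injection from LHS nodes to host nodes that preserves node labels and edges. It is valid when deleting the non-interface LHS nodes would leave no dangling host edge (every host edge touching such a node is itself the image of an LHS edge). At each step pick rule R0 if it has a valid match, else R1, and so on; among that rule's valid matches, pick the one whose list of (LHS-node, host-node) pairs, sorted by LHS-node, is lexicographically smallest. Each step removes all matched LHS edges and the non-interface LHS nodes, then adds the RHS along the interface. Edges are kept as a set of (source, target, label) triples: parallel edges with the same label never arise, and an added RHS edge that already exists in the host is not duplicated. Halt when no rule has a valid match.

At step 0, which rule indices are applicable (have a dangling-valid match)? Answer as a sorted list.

Answer: [R0]

Derivation:
R0: 2 valid matches — {0↦2, 1↦3}, {0↦2, 1↦4}
R1: no valid match — LHS pattern not found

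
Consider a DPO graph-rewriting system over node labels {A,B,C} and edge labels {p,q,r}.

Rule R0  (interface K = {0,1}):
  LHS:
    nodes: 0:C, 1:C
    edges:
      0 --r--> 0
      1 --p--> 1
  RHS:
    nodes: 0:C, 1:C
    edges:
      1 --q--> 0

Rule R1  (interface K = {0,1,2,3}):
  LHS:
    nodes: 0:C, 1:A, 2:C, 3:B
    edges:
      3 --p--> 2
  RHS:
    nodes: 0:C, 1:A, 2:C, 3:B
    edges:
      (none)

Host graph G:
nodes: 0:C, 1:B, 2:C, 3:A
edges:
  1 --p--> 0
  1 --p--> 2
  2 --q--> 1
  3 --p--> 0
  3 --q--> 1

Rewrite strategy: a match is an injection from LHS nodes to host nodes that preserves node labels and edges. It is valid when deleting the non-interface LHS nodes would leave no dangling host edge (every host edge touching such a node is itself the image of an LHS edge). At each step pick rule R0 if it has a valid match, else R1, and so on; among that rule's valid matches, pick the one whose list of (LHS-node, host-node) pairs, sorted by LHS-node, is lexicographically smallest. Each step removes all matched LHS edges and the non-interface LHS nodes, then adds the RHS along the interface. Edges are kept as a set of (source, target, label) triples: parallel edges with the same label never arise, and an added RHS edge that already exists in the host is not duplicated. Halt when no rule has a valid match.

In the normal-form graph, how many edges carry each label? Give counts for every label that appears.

Answer: p:1 q:2

Steps:
initial: |V|=4 |E|=5  E = 1-p->0 1-p->2 2-q->1 3-p->0 3-q->1
step 1: apply R1 at {0↦0, 1↦3, 2↦2, 3↦1}  → |V|=4 |E|=4  E = 1-p->0 2-q->1 3-p->0 3-q->1
step 2: apply R1 at {0↦2, 1↦3, 2↦0, 3↦1}  → |V|=4 |E|=3  E = 2-q->1 3-p->0 3-q->1
halt: no rule applies after step 2
NF edges: [(2, 1, 'q'), (3, 0, 'p'), (3, 1, 'q')]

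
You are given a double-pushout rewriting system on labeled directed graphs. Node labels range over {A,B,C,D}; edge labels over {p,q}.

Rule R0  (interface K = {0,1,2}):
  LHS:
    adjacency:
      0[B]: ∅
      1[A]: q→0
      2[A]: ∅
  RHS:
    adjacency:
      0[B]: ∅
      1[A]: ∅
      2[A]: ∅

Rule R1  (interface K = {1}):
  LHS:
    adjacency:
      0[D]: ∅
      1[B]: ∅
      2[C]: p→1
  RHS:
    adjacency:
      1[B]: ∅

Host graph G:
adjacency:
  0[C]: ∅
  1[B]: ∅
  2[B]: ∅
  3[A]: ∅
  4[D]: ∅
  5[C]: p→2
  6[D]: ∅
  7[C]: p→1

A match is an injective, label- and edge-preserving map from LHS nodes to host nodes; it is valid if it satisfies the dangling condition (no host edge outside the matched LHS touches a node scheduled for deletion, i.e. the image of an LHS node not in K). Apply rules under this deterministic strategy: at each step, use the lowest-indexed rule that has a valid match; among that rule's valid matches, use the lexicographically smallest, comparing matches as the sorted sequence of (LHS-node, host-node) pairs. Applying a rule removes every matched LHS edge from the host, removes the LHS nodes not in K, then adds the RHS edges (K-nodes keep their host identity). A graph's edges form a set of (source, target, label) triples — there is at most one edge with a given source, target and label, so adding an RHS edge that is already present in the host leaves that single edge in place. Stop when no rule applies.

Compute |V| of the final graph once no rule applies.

[0] host  ⇒  8 nodes, 2 edges  {5-p->2 7-p->1}
[1] R1 @ {0↦4, 1↦1, 2↦7}  ⇒  6 nodes, 1 edges  {5-p->2}
[2] R1 @ {0↦6, 1↦2, 2↦5}  ⇒  4 nodes, 0 edges  {∅}
final graph: no rule applies after step 2
NF nodes: {0:C, 1:B, 2:B, 3:A}

Answer: 4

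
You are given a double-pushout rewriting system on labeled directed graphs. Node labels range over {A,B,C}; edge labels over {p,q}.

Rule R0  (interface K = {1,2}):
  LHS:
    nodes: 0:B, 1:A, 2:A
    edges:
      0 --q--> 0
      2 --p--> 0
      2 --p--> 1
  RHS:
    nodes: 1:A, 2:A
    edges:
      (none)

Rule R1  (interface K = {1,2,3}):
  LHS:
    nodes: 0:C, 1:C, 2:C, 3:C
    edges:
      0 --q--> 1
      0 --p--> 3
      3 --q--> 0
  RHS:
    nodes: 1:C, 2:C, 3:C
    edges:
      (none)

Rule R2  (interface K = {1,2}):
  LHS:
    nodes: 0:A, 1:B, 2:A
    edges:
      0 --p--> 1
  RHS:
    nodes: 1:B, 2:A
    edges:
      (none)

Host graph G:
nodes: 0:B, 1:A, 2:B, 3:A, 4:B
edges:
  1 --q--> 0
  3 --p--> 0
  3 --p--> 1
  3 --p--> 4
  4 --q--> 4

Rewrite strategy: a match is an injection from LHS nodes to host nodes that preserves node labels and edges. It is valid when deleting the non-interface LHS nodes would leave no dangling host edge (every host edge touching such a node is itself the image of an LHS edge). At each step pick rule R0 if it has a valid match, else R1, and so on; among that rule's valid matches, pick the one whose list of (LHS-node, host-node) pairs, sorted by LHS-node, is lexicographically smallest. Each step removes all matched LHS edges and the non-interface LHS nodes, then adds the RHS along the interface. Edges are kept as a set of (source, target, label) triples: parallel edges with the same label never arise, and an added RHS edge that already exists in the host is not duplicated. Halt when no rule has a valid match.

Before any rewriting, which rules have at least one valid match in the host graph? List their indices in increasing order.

R0: 1 valid match — {0↦4, 1↦1, 2↦3}
R1: no valid match — LHS pattern not found
R2: no valid match — 2 raw matches, all fail dangling condition

Answer: [R0]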